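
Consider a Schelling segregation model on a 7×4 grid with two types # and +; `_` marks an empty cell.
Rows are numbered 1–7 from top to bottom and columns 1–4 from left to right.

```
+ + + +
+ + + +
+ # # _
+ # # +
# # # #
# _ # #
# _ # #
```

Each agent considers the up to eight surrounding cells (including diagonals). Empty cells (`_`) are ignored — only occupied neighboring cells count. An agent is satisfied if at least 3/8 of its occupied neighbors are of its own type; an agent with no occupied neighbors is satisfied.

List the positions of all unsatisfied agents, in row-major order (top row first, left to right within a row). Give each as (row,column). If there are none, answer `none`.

(4,1), (4,4)

Row 1: (1,1)+ 3/3 ✓ · (1,2)+ 5/5 ✓ · (1,3)+ 5/5 ✓ · (1,4)+ 3/3 ✓
Row 2: (2,1)+ 4/5 ✓ · (2,2)+ 6/8 ✓ · (2,3)+ 5/7 ✓ · (2,4)+ 3/4 ✓
Row 3: (3,1)+ 3/5 ✓ · (3,2)# 3/8 ✓ · (3,3)# 3/7 ✓
Row 4: (4,1)+ 1/5 ✗ · (4,2)# 6/8 ✓ · (4,3)# 6/7 ✓ · (4,4)+ 0/4 ✗
Row 5: (5,1)# 3/4 ✓ · (5,2)# 6/7 ✓ · (5,3)# 6/7 ✓ · (5,4)# 4/5 ✓
Row 6: (6,1)# 3/3 ✓ · (6,3)# 6/6 ✓ · (6,4)# 5/5 ✓
Row 7: (7,1)# 1/1 ✓ · (7,3)# 3/3 ✓ · (7,4)# 3/3 ✓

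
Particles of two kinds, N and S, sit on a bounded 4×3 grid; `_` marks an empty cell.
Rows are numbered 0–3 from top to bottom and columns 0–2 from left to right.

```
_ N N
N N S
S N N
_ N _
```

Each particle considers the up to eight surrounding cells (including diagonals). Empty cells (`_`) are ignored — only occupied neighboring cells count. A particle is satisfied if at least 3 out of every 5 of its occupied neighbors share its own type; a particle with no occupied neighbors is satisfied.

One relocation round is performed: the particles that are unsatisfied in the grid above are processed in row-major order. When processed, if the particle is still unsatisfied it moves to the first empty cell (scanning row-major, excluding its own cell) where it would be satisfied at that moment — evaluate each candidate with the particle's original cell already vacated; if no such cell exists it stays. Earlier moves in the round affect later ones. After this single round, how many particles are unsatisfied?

Initially unsatisfied (in order): (1,2), (2,0).
  (1,2): no empty cell satisfies it; stays.
  (2,0): no empty cell satisfies it; stays.
Resulting grid:
_ N N
N N S
S N N
_ N _
Unsatisfied now: (1,2), (2,0).

2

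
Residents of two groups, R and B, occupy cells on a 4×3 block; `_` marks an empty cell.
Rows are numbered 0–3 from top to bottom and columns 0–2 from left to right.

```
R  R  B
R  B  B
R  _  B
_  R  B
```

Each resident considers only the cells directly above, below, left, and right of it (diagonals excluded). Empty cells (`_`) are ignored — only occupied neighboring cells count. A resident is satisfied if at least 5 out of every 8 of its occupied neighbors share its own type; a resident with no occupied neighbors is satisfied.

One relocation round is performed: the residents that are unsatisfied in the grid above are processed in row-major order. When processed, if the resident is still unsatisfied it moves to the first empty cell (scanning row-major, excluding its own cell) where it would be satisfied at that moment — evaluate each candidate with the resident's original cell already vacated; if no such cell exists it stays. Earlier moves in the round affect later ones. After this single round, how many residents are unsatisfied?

1

Initially unsatisfied (in order): (0,1), (0,2), (1,1), (3,1), (3,2).
  (0,1) → (3,0).
  (0,2): now satisfied by earlier moves; stays.
  (1,1): no empty cell satisfies it; stays.
  (3,1): no empty cell satisfies it; stays.
  (3,2) → (0,1).
Resulting grid:
R B B
R B B
R _ B
R R _
Unsatisfied now: (0,0).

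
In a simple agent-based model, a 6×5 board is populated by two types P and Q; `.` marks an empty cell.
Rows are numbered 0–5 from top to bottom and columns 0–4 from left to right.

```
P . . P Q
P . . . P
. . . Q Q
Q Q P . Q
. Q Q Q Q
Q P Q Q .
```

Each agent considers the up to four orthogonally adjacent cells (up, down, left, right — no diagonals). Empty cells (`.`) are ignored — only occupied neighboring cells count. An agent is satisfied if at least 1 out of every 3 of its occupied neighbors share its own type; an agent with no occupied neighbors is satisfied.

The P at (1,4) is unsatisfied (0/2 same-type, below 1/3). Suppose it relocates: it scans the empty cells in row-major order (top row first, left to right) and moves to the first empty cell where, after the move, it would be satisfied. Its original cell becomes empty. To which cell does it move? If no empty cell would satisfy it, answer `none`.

Vacating (1,4). Empty cells in order:
  (0,1): 1/1 same-type → satisfied — stop here.

(0,1)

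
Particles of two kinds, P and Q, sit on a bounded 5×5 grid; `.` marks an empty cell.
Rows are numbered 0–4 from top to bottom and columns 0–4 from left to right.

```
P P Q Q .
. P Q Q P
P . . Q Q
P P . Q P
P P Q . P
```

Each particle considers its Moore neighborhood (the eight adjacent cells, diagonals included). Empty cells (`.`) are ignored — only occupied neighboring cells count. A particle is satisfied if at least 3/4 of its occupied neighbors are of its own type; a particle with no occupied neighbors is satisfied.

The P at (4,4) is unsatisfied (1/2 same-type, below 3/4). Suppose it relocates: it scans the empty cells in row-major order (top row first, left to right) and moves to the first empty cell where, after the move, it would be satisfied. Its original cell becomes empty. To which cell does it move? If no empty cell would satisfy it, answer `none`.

(1,0)

Vacating (4,4). Empty cells in order:
  (0,4): 1/3 same-type → still unsatisfied.
  (1,0): 4/4 same-type → satisfied — stop here.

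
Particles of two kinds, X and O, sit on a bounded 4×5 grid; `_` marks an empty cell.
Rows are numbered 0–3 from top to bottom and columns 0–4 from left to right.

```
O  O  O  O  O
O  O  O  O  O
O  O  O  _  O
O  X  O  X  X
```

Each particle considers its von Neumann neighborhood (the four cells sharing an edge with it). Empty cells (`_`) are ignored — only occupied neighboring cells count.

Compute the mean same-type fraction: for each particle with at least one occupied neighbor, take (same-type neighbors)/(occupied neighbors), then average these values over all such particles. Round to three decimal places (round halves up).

0.794

Row 0: (0,0)O 2/2 · (0,1)O 3/3 · (0,2)O 3/3 · (0,3)O 3/3 · (0,4)O 2/2
Row 1: (1,0)O 3/3 · (1,1)O 4/4 · (1,2)O 4/4 · (1,3)O 3/3 · (1,4)O 3/3
Row 2: (2,0)O 3/3 · (2,1)O 3/4 · (2,2)O 3/3 · (2,4)O 1/2
Row 3: (3,0)O 1/2 · (3,1)X 0/3 · (3,2)O 1/3 · (3,3)X 1/2 · (3,4)X 1/2
Sum over 19 particles: 2/2 + 3/3 + 3/3 + 3/3 + 2/2 + 3/3 + 4/4 + 4/4 + 3/3 + 3/3 + 3/3 + 3/4 + 3/3 + 1/2 + 1/2 + 0/3 + 1/3 + 1/2 + 1/2 = 181/12; mean = 181/12 ÷ 19 = 181/228 = 0.793859… → 0.794.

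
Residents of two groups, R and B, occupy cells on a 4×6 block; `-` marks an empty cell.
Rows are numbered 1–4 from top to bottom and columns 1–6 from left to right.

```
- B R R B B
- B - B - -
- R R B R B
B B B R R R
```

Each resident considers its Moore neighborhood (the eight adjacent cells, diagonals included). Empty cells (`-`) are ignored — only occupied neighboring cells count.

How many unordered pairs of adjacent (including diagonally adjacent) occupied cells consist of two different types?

22

Scan each occupied cell's neighbors to the right and below (and the two forward diagonals) so each pair is counted once.
From row 1: 5 unlike of 9 pairs (running 5/9).
From row 2: 4 unlike of 5 pairs (running 9/14).
From row 3: 12 unlike of 18 pairs (running 21/32).
From row 4: 1 unlike of 5 pairs (running 22/37).
Total adjacent occupied pairs: 37; unlike-type pairs: 22.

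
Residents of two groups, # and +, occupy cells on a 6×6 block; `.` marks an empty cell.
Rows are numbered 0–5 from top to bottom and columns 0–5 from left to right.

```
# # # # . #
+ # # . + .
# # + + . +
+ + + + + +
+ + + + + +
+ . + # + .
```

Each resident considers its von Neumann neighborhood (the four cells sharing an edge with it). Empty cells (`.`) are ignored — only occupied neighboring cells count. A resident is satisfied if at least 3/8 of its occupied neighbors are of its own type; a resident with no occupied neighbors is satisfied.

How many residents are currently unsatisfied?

Row 0: (0,0)# 1/2 ✓ · (0,1)# 3/3 ✓ · (0,2)# 3/3 ✓ · (0,3)# 1/1 ✓ · (0,5)# 0/0 ✓
Row 1: (1,0)+ 0/3 ✗ · (1,1)# 3/4 ✓ · (1,2)# 2/3 ✓ · (1,4)+ 0/0 ✓
Row 2: (2,0)# 1/3 ✗ · (2,1)# 2/4 ✓ · (2,2)+ 2/4 ✓ · (2,3)+ 2/2 ✓ · (2,5)+ 1/1 ✓
Row 3: (3,0)+ 2/3 ✓ · (3,1)+ 3/4 ✓ · (3,2)+ 4/4 ✓ · (3,3)+ 4/4 ✓ · (3,4)+ 3/3 ✓ · (3,5)+ 3/3 ✓
Row 4: (4,0)+ 3/3 ✓ · (4,1)+ 3/3 ✓ · (4,2)+ 4/4 ✓ · (4,3)+ 3/4 ✓ · (4,4)+ 4/4 ✓ · (4,5)+ 2/2 ✓
Row 5: (5,0)+ 1/1 ✓ · (5,2)+ 1/2 ✓ · (5,3)# 0/3 ✗ · (5,4)+ 1/2 ✓
Unsatisfied: (1,0), (2,0), (5,3) — 3 in total.

3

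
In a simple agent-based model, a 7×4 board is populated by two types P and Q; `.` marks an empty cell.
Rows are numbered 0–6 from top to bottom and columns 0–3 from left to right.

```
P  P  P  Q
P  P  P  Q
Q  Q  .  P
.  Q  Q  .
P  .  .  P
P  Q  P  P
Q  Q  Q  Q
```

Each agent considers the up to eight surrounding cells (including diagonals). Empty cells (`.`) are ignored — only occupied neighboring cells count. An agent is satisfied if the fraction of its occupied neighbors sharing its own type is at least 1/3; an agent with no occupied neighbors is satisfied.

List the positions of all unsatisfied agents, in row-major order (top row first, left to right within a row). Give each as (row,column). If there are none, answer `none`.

(1,3), (5,0)

Row 0: (0,0)P 3/3 satisfied · (0,1)P 5/5 satisfied · (0,2)P 3/5 satisfied · (0,3)Q 1/3 satisfied
Row 1: (1,0)P 3/5 satisfied · (1,1)P 5/7 satisfied · (1,2)P 4/7 satisfied · (1,3)Q 1/4 not
Row 2: (2,0)Q 2/4 satisfied · (2,1)Q 3/6 satisfied · (2,3)P 1/3 satisfied
Row 3: (3,1)Q 3/4 satisfied · (3,2)Q 2/4 satisfied
Row 4: (4,0)P 1/3 satisfied · (4,3)P 2/3 satisfied
Row 5: (5,0)P 1/4 not · (5,1)Q 3/6 satisfied · (5,2)P 2/6 satisfied · (5,3)P 2/4 satisfied
Row 6: (6,0)Q 2/3 satisfied · (6,1)Q 3/5 satisfied · (6,2)Q 3/5 satisfied · (6,3)Q 1/3 satisfied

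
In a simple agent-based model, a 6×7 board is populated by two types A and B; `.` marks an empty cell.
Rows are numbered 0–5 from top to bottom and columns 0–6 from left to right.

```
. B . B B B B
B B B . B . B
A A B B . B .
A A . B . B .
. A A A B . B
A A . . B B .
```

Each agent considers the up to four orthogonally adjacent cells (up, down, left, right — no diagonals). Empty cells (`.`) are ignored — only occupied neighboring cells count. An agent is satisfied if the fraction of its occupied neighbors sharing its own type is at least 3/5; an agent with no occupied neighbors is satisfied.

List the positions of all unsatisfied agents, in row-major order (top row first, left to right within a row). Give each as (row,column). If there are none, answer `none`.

(0,1)B 1/1 ok
(0,3)B 1/1 ok
(0,4)B 3/3 ok
(0,5)B 2/2 ok
(0,6)B 2/2 ok
(1,0)B 1/2 unhappy
(1,1)B 3/4 ok
(1,2)B 2/2 ok
(1,4)B 1/1 ok
(1,6)B 1/1 ok
(2,0)A 2/3 ok
(2,1)A 2/4 unhappy
(2,2)B 2/3 ok
(2,3)B 2/2 ok
(2,5)B 1/1 ok
(3,0)A 2/2 ok
(3,1)A 3/3 ok
(3,3)B 1/2 unhappy
(3,5)B 1/1 ok
(4,1)A 3/3 ok
(4,2)A 2/2 ok
(4,3)A 1/3 unhappy
(4,4)B 1/2 unhappy
(4,6)B 0/0 ok
(5,0)A 1/1 ok
(5,1)A 2/2 ok
(5,4)B 2/2 ok
(5,5)B 1/1 ok

(1,0), (2,1), (3,3), (4,3), (4,4)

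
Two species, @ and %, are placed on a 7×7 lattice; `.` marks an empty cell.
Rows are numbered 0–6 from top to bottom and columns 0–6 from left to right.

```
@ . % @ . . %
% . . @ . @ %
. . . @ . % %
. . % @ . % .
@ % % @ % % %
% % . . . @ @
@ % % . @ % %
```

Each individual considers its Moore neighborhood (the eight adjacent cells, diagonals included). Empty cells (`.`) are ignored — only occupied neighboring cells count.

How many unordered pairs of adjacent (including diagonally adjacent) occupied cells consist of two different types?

30

Scan each occupied cell's neighbors to the right and below (and the two forward diagonals) so each pair is counted once.
Row 0: @(0,0)–%(1,0)≠ %(0,2)–@(0,3)≠ %(0,2)–@(1,3)≠ @(0,3)–@(1,3)= %(0,6)–%(1,6)= %(0,6)–@(1,5)≠  → 4/6 unlike.
Row 1: @(1,3)–@(2,3)= @(1,5)–%(1,6)≠ @(1,5)–%(2,5)≠ @(1,5)–%(2,6)≠ %(1,6)–%(2,6)= %(1,6)–%(2,5)=  → 3/6 unlike.
Row 2: @(2,3)–@(3,3)= @(2,3)–%(3,2)≠ %(2,5)–%(2,6)= %(2,5)–%(3,5)= %(2,6)–%(3,5)=  → 1/5 unlike.
Row 3: %(3,2)–@(3,3)≠ %(3,2)–%(4,2)= %(3,2)–@(4,3)≠ %(3,2)–%(4,1)= @(3,3)–@(4,3)= @(3,3)–%(4,4)≠ @(3,3)–%(4,2)≠ %(3,5)–%(4,5)= %(3,5)–%(4,6)= %(3,5)–%(4,4)=  → 4/10 unlike.
Row 4: @(4,0)–%(4,1)≠ @(4,0)–%(5,0)≠ @(4,0)–%(5,1)≠ %(4,1)–%(4,2)= %(4,1)–%(5,1)= %(4,1)–%(5,0)= %(4,2)–@(4,3)≠ %(4,2)–%(5,1)= @(4,3)–%(4,4)≠ %(4,4)–%(4,5)= %(4,4)–@(5,5)≠ %(4,5)–%(4,6)= %(4,5)–@(5,5)≠ %(4,5)–@(5,6)≠ %(4,6)–@(5,6)≠ %(4,6)–@(5,5)≠  → 10/16 unlike.
Row 5: %(5,0)–%(5,1)= %(5,0)–@(6,0)≠ %(5,0)–%(6,1)= %(5,1)–%(6,1)= %(5,1)–%(6,2)= %(5,1)–@(6,0)≠ @(5,5)–@(5,6)= @(5,5)–%(6,5)≠ @(5,5)–%(6,6)≠ @(5,5)–@(6,4)= @(5,6)–%(6,6)≠ @(5,6)–%(6,5)≠  → 6/12 unlike.
Row 6: @(6,0)–%(6,1)≠ %(6,1)–%(6,2)= @(6,4)–%(6,5)≠ %(6,5)–%(6,6)=  → 2/4 unlike.
Total adjacent occupied pairs: 59; unlike-type pairs: 30.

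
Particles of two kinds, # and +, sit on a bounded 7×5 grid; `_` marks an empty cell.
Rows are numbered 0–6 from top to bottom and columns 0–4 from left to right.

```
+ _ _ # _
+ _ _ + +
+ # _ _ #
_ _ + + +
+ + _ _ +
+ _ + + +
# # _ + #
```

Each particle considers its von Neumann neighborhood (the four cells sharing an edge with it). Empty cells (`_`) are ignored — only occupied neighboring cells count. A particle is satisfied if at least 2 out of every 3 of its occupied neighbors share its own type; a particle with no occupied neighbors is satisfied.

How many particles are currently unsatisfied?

Row 0: (0,0)+ 1/1 satisfied · (0,3)# 0/1 not
Row 1: (1,0)+ 2/2 satisfied · (1,3)+ 1/2 not · (1,4)+ 1/2 not
Row 2: (2,0)+ 1/2 not · (2,1)# 0/1 not · (2,4)# 0/2 not
Row 3: (3,2)+ 1/1 satisfied · (3,3)+ 2/2 satisfied · (3,4)+ 2/3 satisfied
Row 4: (4,0)+ 2/2 satisfied · (4,1)+ 1/1 satisfied · (4,4)+ 2/2 satisfied
Row 5: (5,0)+ 1/2 not · (5,2)+ 1/1 satisfied · (5,3)+ 3/3 satisfied · (5,4)+ 2/3 satisfied
Row 6: (6,0)# 1/2 not · (6,1)# 1/1 satisfied · (6,3)+ 1/2 not · (6,4)# 0/2 not
Unsatisfied: (0,3), (1,3), (1,4), (2,0), (2,1), (2,4), (5,0), (6,0), (6,3), (6,4) — 10 in total.

10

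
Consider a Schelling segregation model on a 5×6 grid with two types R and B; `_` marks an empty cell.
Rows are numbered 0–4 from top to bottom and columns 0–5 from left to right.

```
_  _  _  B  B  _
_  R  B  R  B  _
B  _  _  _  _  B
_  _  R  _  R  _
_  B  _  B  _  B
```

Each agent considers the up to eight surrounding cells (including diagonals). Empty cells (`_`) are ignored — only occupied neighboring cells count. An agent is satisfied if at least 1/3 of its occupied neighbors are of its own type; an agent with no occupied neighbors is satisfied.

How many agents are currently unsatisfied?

(0,3)B 3/4 ✓
(0,4)B 2/3 ✓
(1,1)R 0/2 ✗
(1,2)B 1/3 ✓
(1,3)R 0/4 ✗
(1,4)B 3/4 ✓
(2,0)B 0/1 ✗
(2,5)B 1/2 ✓
(3,2)R 0/2 ✗
(3,4)R 0/3 ✗
(4,1)B 0/1 ✗
(4,3)B 0/2 ✗
(4,5)B 0/1 ✗
Unsatisfied: (1,1), (1,3), (2,0), (3,2), (3,4), (4,1), (4,3), (4,5) — 8 in total.

8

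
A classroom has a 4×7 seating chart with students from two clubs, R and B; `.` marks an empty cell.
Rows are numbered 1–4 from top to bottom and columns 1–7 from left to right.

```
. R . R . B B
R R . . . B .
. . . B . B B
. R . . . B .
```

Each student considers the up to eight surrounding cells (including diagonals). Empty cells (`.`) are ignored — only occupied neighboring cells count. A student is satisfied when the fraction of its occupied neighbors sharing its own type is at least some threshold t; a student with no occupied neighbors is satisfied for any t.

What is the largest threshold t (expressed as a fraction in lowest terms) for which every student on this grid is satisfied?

1/1

Row 1: (1,2)R 2/2 · (1,4)R — no occupied neighbors · (1,6)B 2/2 · (1,7)B 2/2
Row 2: (2,1)R 2/2 · (2,2)R 2/2 · (2,6)B 4/4
Row 3: (3,4)B — no occupied neighbors · (3,6)B 3/3 · (3,7)B 3/3
Row 4: (4,2)R — no occupied neighbors · (4,6)B 2/2
The smallest same-type fraction is 2/2 at (1,2), which reduces to 1/1. Any threshold above that leaves this student unsatisfied.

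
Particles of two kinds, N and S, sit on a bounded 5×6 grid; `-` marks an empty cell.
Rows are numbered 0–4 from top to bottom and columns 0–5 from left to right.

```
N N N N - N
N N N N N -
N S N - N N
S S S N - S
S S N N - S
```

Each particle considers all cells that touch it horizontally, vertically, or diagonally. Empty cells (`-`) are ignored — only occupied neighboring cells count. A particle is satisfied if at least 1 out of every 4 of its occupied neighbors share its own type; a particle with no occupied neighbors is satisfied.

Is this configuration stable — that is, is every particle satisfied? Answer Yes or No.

Yes

(0,0)N 3/3 satisfied
(0,1)N 5/5 satisfied
(0,2)N 5/5 satisfied
(0,3)N 4/4 satisfied
(0,5)N 1/1 satisfied
(1,0)N 4/5 satisfied
(1,1)N 7/8 satisfied
(1,2)N 6/7 satisfied
(1,3)N 6/6 satisfied
(1,4)N 5/5 satisfied
(2,0)N 2/5 satisfied
(2,1)S 3/8 satisfied
(2,2)N 4/7 satisfied
(2,4)N 4/5 satisfied
(2,5)N 2/3 satisfied
(3,0)S 4/5 satisfied
(3,1)S 5/8 satisfied
(3,2)S 3/7 satisfied
(3,3)N 4/5 satisfied
(3,5)S 1/3 satisfied
(4,0)S 3/3 satisfied
(4,1)S 4/5 satisfied
(4,2)N 2/5 satisfied
(4,3)N 2/3 satisfied
(4,5)S 1/1 satisfied
All meet the threshold, so the configuration is stable.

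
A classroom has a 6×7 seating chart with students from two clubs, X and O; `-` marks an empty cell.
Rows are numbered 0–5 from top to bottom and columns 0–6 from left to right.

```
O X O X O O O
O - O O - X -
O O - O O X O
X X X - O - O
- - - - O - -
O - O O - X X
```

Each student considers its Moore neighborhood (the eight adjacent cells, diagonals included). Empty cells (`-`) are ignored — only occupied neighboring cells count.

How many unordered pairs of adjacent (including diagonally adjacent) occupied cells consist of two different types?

Scan each occupied cell's neighbors to the right and below (and the two forward diagonals) so each pair is counted once.
From row 0: 11 unlike of 17 pairs (running 11/17).
From row 1: 2 unlike of 10 pairs (running 13/27).
From row 2: 10 unlike of 15 pairs (running 23/42).
From row 3: 0 unlike of 3 pairs (running 23/45).
From row 4: 1 unlike of 2 pairs (running 24/47).
From row 5: 0 unlike of 2 pairs (running 24/49).
Total adjacent occupied pairs: 49; unlike-type pairs: 24.

24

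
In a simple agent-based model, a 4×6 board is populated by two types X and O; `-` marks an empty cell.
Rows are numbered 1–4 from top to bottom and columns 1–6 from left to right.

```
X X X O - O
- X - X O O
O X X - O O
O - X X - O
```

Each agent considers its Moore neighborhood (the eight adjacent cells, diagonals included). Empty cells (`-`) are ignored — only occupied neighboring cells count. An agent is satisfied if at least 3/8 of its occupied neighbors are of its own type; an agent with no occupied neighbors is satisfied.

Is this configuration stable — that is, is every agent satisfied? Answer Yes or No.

(1,1)X 2/2 ✓
(1,2)X 3/3 ✓
(1,3)X 3/4 ✓
(1,4)O 1/3 ✗
(1,6)O 2/2 ✓
(2,2)X 5/6 ✓
(2,4)X 2/5 ✓
(2,5)O 5/6 ✓
(2,6)O 4/4 ✓
(3,1)O 1/3 ✗
(3,2)X 3/5 ✓
(3,3)X 5/5 ✓
(3,5)O 4/6 ✓
(3,6)O 4/4 ✓
(4,1)O 1/2 ✓
(4,3)X 3/3 ✓
(4,4)X 2/3 ✓
(4,6)O 2/2 ✓
For instance (1,4) has only 1/3 same-type neighbors, below 3/8.

No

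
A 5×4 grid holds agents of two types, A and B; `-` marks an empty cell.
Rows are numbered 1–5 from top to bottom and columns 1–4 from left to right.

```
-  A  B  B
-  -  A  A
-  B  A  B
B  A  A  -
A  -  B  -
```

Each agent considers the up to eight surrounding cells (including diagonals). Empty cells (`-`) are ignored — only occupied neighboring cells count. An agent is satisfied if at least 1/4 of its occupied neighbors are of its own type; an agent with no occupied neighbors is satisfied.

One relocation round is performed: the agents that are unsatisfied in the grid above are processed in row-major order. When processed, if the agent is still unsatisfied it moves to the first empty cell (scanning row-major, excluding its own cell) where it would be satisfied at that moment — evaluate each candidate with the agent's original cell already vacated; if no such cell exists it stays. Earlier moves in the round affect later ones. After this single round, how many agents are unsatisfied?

2

Initially unsatisfied (in order): (3,2), (3,4), (5,3).
  (3,2) → (2,2).
  (3,4) → (1,1).
  (5,3) → (2,1).
Resulting grid:
B A B B
B B A A
- - A -
B A A -
A - - -
Unsatisfied now: (1,2), (4,1).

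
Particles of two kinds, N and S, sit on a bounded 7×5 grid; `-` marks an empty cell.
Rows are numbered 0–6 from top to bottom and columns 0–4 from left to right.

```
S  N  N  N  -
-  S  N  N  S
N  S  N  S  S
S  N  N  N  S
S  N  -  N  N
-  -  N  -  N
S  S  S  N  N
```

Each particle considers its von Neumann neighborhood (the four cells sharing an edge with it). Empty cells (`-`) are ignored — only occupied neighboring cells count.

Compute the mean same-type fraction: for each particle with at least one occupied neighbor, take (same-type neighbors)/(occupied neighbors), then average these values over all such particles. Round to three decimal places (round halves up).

(0,0)S 0/1
(0,1)N 1/3
(0,2)N 3/3
(0,3)N 2/2
(1,1)S 1/3
(1,2)N 3/4
(1,3)N 2/4
(1,4)S 1/2
(2,0)N 0/2
(2,1)S 1/4
(2,2)N 2/4
(2,3)S 1/4
(2,4)S 3/3
(3,0)S 1/3
(3,1)N 2/4
(3,2)N 3/3
(3,3)N 2/4
(3,4)S 1/3
(4,0)S 1/2
(4,1)N 1/2
(4,3)N 2/2
(4,4)N 2/3
(5,2)N 0/1
(5,4)N 2/2
(6,0)S 1/1
(6,1)S 2/2
(6,2)S 1/3
(6,3)N 1/2
(6,4)N 2/2
Sum over 29 particles: 0/1 + 1/3 + 3/3 + 2/2 + 1/3 + 3/4 + 2/4 + 1/2 + 0/2 + 1/4 + 2/4 + 1/4 + 3/3 + 1/3 + 2/4 + 3/3 + 2/4 + 1/3 + 1/2 + 1/2 + 2/2 + 2/3 + 0/1 + 2/2 + 1/1 + 2/2 + 1/3 + 1/2 + 2/2 = 199/12; mean = 199/12 ÷ 29 = 199/348 = 0.571839… → 0.572.

0.572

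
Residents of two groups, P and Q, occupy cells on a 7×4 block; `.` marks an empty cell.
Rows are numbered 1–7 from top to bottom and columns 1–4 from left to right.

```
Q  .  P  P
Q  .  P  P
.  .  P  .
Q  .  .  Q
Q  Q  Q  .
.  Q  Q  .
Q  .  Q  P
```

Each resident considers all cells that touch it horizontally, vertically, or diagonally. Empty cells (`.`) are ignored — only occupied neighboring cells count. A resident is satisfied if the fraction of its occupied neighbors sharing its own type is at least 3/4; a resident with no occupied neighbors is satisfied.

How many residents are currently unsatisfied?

4

Row 1: (1,1)Q 1/1 ok · (1,3)P 3/3 ok · (1,4)P 3/3 ok
Row 2: (2,1)Q 1/1 ok · (2,3)P 4/4 ok · (2,4)P 4/4 ok
Row 3: (3,3)P 2/3 unhappy
Row 4: (4,1)Q 2/2 ok · (4,4)Q 1/2 unhappy
Row 5: (5,1)Q 3/3 ok · (5,2)Q 5/5 ok · (5,3)Q 4/4 ok
Row 6: (6,2)Q 6/6 ok · (6,3)Q 4/5 ok
Row 7: (7,1)Q 1/1 ok · (7,3)Q 2/3 unhappy · (7,4)P 0/2 unhappy
Unsatisfied: (3,3), (4,4), (7,3), (7,4) — 4 in total.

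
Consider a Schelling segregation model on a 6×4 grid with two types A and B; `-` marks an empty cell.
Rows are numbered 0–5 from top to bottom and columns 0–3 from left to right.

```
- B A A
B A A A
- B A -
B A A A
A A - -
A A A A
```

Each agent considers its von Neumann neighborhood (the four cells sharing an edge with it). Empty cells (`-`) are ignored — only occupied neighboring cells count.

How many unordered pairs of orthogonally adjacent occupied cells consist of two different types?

Scan each occupied cell's neighbors to the right and below so each pair is counted once.
From row 0: 2 unlike of 5 pairs (running 2/5).
From row 1: 2 unlike of 5 pairs (running 4/10).
From row 2: 2 unlike of 3 pairs (running 6/13).
From row 3: 2 unlike of 5 pairs (running 8/18).
From row 4: 0 unlike of 3 pairs (running 8/21).
From row 5: 0 unlike of 3 pairs (running 8/24).
Total adjacent occupied pairs: 24; unlike-type pairs: 8.

8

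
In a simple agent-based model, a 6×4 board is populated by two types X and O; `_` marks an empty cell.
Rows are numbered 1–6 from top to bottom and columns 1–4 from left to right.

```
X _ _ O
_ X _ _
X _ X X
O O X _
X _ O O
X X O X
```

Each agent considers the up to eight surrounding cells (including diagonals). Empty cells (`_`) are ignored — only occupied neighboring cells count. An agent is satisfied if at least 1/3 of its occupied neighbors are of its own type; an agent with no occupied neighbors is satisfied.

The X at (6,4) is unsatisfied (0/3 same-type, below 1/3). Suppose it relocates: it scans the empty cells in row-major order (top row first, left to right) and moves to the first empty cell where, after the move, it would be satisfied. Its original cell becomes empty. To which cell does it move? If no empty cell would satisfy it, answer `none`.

(1,2)

Vacating (6,4). Empty cells in order:
  (1,2): 2/2 same-type → satisfied — stop here.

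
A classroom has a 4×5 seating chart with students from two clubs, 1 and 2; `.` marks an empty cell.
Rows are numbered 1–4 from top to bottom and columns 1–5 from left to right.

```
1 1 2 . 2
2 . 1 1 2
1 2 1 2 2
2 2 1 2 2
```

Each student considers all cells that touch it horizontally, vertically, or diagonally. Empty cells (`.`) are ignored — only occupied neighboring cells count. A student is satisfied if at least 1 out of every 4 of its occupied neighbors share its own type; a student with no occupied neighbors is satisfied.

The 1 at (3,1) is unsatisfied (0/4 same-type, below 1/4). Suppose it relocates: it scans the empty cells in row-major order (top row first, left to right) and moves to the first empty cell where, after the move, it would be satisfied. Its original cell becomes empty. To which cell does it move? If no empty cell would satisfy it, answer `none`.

Vacating (3,1). Empty cells in order:
  (1,4): 2/5 same-type → satisfied — stop here.

(1,4)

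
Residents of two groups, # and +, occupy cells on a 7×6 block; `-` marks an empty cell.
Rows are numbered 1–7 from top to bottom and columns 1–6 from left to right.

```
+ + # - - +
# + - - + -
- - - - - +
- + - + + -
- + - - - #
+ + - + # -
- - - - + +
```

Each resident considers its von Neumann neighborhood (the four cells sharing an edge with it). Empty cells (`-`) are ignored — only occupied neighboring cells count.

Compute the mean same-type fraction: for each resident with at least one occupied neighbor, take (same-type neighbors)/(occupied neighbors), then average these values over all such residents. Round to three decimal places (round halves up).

0.611

Row 1: (1,1)+ 1/2 · (1,2)+ 2/3 · (1,3)# 0/1 · (1,6)+ — no occupied neighbors
Row 2: (2,1)# 0/2 · (2,2)+ 1/2 · (2,5)+ — no occupied neighbors
Row 3: (3,6)+ — no occupied neighbors
Row 4: (4,2)+ 1/1 · (4,4)+ 1/1 · (4,5)+ 1/1
Row 5: (5,2)+ 2/2 · (5,6)# — no occupied neighbors
Row 6: (6,1)+ 1/1 · (6,2)+ 2/2 · (6,4)+ 0/1 · (6,5)# 0/2
Row 7: (7,5)+ 1/2 · (7,6)+ 1/1
Sum over 15 residents: 1/2 + 2/3 + 0/1 + 0/2 + 1/2 + 1/1 + 1/1 + 1/1 + 2/2 + 1/1 + 2/2 + 0/1 + 0/2 + 1/2 + 1/1 = 55/6; mean = 55/6 ÷ 15 = 11/18 = 0.611111… → 0.611.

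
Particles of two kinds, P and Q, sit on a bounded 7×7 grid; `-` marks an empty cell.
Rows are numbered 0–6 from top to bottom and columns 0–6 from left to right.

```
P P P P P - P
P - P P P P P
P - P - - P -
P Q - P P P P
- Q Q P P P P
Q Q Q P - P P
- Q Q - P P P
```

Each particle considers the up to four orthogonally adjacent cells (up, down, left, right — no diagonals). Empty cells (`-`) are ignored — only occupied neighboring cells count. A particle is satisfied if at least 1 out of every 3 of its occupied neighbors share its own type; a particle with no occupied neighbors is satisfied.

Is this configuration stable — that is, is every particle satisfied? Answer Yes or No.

Yes

(0,0)P 2/2 ✓
(0,1)P 2/2 ✓
(0,2)P 3/3 ✓
(0,3)P 3/3 ✓
(0,4)P 2/2 ✓
(0,6)P 1/1 ✓
(1,0)P 2/2 ✓
(1,2)P 3/3 ✓
(1,3)P 3/3 ✓
(1,4)P 3/3 ✓
(1,5)P 3/3 ✓
(1,6)P 2/2 ✓
(2,0)P 2/2 ✓
(2,2)P 1/1 ✓
(2,5)P 2/2 ✓
(3,0)P 1/2 ✓
(3,1)Q 1/2 ✓
(3,3)P 2/2 ✓
(3,4)P 3/3 ✓
(3,5)P 4/4 ✓
(3,6)P 2/2 ✓
(4,1)Q 3/3 ✓
(4,2)Q 2/3 ✓
(4,3)P 3/4 ✓
(4,4)P 3/3 ✓
(4,5)P 4/4 ✓
(4,6)P 3/3 ✓
(5,0)Q 1/1 ✓
(5,1)Q 4/4 ✓
(5,2)Q 3/4 ✓
(5,3)P 1/2 ✓
(5,5)P 3/3 ✓
(5,6)P 3/3 ✓
(6,1)Q 2/2 ✓
(6,2)Q 2/2 ✓
(6,4)P 1/1 ✓
(6,5)P 3/3 ✓
(6,6)P 2/2 ✓
All meet the threshold, so the configuration is stable.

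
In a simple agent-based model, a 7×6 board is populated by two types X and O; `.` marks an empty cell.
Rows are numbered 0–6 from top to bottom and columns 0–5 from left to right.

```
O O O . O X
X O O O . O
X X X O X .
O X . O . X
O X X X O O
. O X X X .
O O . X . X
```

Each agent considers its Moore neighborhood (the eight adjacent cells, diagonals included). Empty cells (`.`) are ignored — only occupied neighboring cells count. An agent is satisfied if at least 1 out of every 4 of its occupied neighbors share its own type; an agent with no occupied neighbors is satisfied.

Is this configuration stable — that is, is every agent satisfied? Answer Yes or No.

No

(0,0)O 2/3 ok
(0,1)O 4/5 ok
(0,2)O 4/4 ok
(0,4)O 2/3 ok
(0,5)X 0/2 unhappy
(1,0)X 2/5 ok
(1,1)O 4/8 ok
(1,2)O 5/7 ok
(1,3)O 4/6 ok
(1,5)O 1/3 ok
(2,0)X 3/5 ok
(2,1)X 4/7 ok
(2,2)X 2/7 ok
(2,3)O 3/5 ok
(2,4)X 1/5 unhappy
(3,0)O 1/5 unhappy
(3,1)X 5/7 ok
(3,3)O 2/6 ok
(3,5)X 1/3 ok
(4,0)O 2/4 ok
(4,1)X 3/6 ok
(4,2)X 5/7 ok
(4,3)X 4/6 ok
(4,4)O 2/6 ok
(4,5)O 1/3 ok
(5,1)O 3/6 ok
(5,2)X 5/7 ok
(5,3)X 5/6 ok
(5,4)X 4/6 ok
(6,0)O 2/2 ok
(6,1)O 2/3 ok
(6,3)X 3/3 ok
(6,5)X 1/1 ok
For instance (0,5) has only 0/2 same-type neighbors, below 1/4.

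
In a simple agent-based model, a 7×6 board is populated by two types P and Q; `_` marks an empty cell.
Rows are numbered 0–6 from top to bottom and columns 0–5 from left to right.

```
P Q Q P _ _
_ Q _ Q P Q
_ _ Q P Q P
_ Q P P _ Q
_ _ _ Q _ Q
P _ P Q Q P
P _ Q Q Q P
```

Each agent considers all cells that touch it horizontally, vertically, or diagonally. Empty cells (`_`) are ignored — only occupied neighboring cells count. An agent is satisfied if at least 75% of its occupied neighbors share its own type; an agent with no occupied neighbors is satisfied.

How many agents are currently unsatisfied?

22

(0,0)P 0/2 not
(0,1)Q 2/3 not
(0,2)Q 3/4 satisfied
(0,3)P 1/3 not
(1,1)Q 3/4 satisfied
(1,3)Q 3/6 not
(1,4)P 3/6 not
(1,5)Q 1/3 not
(2,2)Q 3/6 not
(2,3)P 3/6 not
(2,4)Q 3/7 not
(2,5)P 1/4 not
(3,1)Q 1/2 not
(3,2)P 2/5 not
(3,3)P 2/5 not
(3,5)Q 2/3 not
(4,3)Q 2/5 not
(4,5)Q 2/3 not
(5,0)P 1/1 satisfied
(5,2)P 0/4 not
(5,3)Q 5/6 satisfied
(5,4)Q 5/7 not
(5,5)P 1/4 not
(6,0)P 1/1 satisfied
(6,2)Q 2/3 not
(6,3)Q 4/5 satisfied
(6,4)Q 3/5 not
(6,5)P 1/3 not
Unsatisfied: (0,0), (0,1), (0,3), (1,3), (1,4), (1,5), (2,2), (2,3), (2,4), (2,5), (3,1), (3,2), (3,3), (3,5), (4,3), (4,5), (5,2), (5,4), (5,5), (6,2), (6,4), (6,5) — 22 in total.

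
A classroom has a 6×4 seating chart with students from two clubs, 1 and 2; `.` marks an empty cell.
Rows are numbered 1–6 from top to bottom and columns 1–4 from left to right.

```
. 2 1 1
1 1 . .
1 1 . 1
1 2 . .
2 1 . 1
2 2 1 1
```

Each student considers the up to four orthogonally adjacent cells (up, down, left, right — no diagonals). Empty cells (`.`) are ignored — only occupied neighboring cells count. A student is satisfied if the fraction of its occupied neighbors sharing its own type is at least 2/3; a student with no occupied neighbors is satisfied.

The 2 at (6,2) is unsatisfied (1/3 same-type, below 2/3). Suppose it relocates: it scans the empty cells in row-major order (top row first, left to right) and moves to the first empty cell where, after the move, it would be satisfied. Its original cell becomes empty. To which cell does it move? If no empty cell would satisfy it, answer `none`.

Vacating (6,2). Empty cells in order:
  (1,1): 1/2 same-type → still unsatisfied.
  (2,3): 0/2 same-type → still unsatisfied.
  (2,4): 0/2 same-type → still unsatisfied.
  (3,3): 0/2 same-type → still unsatisfied.
  (4,3): 1/1 same-type → satisfied — stop here.

(4,3)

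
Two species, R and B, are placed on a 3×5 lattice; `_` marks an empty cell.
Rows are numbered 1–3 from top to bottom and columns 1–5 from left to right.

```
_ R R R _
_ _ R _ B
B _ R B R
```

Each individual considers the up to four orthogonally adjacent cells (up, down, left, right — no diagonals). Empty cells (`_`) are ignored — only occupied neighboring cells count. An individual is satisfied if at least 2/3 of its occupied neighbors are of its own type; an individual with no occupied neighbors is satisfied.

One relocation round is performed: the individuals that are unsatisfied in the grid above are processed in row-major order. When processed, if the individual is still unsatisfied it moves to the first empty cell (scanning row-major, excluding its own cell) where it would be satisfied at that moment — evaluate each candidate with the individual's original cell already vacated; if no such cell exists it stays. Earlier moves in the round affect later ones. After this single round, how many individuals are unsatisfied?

0

Initially unsatisfied (in order): (2,5), (3,3), (3,4), (3,5).
  (2,5) → (2,1).
  (3,3) → (1,5).
  (3,4) → (3,2).
  (3,5): now satisfied by earlier moves; stays.
Resulting grid:
_ R R R R
B _ R _ _
B B _ _ R
All satisfied now.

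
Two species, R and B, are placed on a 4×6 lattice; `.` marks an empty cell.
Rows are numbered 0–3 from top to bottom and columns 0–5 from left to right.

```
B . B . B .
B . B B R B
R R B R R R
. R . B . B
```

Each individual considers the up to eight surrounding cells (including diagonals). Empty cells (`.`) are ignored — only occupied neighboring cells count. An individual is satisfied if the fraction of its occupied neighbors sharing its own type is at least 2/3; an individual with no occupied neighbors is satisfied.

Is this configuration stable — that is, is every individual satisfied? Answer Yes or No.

(0,0)B 1/1 ✓
(0,2)B 2/2 ✓
(0,4)B 2/3 ✓
(1,0)B 1/3 ✗
(1,2)B 3/5 ✗
(1,3)B 4/7 ✗
(1,4)R 3/6 ✗
(1,5)B 1/4 ✗
(2,0)R 2/3 ✓
(2,1)R 2/5 ✗
(2,2)B 3/6 ✗
(2,3)R 2/6 ✗
(2,4)R 3/7 ✗
(2,5)R 2/4 ✗
(3,1)R 2/3 ✓
(3,3)B 1/3 ✗
(3,5)B 0/2 ✗
For instance (1,0) has only 1/3 same-type neighbors, below 2/3.

No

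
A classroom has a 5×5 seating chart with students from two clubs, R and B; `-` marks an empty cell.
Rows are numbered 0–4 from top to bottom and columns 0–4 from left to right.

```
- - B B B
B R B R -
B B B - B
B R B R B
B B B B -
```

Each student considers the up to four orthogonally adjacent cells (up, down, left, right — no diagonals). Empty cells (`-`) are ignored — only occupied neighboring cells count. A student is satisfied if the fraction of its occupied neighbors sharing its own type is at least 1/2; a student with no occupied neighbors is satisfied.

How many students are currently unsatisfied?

(0,2)B 2/2 satisfied
(0,3)B 2/3 satisfied
(0,4)B 1/1 satisfied
(1,0)B 1/2 satisfied
(1,1)R 0/3 not
(1,2)B 2/4 satisfied
(1,3)R 0/2 not
(2,0)B 3/3 satisfied
(2,1)B 2/4 satisfied
(2,2)B 3/3 satisfied
(2,4)B 1/1 satisfied
(3,0)B 2/3 satisfied
(3,1)R 0/4 not
(3,2)B 2/4 satisfied
(3,3)R 0/3 not
(3,4)B 1/2 satisfied
(4,0)B 2/2 satisfied
(4,1)B 2/3 satisfied
(4,2)B 3/3 satisfied
(4,3)B 1/2 satisfied
Unsatisfied: (1,1), (1,3), (3,1), (3,3) — 4 in total.

4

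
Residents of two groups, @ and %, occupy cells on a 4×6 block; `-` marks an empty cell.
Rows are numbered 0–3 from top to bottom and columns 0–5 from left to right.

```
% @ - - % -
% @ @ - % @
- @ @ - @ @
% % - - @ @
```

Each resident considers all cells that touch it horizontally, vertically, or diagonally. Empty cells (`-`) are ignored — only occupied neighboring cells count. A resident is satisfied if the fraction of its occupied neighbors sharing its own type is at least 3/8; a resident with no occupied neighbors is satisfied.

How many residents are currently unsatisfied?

(0,0)% 1/3 not
(0,1)@ 2/4 satisfied
(0,4)% 1/2 satisfied
(1,0)% 1/4 not
(1,1)@ 4/6 satisfied
(1,2)@ 4/4 satisfied
(1,4)% 1/4 not
(1,5)@ 2/4 satisfied
(2,1)@ 3/6 satisfied
(2,2)@ 3/4 satisfied
(2,4)@ 4/5 satisfied
(2,5)@ 4/5 satisfied
(3,0)% 1/2 satisfied
(3,1)% 1/3 not
(3,4)@ 3/3 satisfied
(3,5)@ 3/3 satisfied
Unsatisfied: (0,0), (1,0), (1,4), (3,1) — 4 in total.

4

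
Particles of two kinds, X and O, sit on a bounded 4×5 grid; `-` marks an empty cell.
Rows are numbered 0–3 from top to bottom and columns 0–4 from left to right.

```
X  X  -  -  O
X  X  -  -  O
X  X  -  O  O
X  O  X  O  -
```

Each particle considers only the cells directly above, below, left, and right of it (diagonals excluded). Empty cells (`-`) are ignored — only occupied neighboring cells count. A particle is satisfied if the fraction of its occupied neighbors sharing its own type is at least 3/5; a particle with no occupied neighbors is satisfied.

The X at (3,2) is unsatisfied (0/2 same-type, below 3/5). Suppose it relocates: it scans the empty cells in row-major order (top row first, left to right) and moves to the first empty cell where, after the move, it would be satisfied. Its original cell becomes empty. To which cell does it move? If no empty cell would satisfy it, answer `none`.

Vacating (3,2). Empty cells in order:
  (0,2): 1/1 same-type → satisfied — stop here.

(0,2)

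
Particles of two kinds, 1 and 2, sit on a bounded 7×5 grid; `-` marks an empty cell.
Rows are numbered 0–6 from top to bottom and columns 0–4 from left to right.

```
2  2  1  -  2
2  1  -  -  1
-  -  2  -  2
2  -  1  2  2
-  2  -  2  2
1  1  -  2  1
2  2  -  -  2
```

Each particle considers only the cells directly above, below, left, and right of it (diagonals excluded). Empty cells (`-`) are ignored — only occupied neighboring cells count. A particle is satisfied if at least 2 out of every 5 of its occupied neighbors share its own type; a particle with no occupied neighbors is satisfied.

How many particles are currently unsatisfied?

11

Row 0: (0,0)2 2/2 ✓ · (0,1)2 1/3 ✗ · (0,2)1 0/1 ✗ · (0,4)2 0/1 ✗
Row 1: (1,0)2 1/2 ✓ · (1,1)1 0/2 ✗ · (1,4)1 0/2 ✗
Row 2: (2,2)2 0/1 ✗ · (2,4)2 1/2 ✓
Row 3: (3,0)2 0/0 ✓ · (3,2)1 0/2 ✗ · (3,3)2 2/3 ✓ · (3,4)2 3/3 ✓
Row 4: (4,1)2 0/1 ✗ · (4,3)2 3/3 ✓ · (4,4)2 2/3 ✓
Row 5: (5,0)1 1/2 ✓ · (5,1)1 1/3 ✗ · (5,3)2 1/2 ✓ · (5,4)1 0/3 ✗
Row 6: (6,0)2 1/2 ✓ · (6,1)2 1/2 ✓ · (6,4)2 0/1 ✗
Unsatisfied: (0,1), (0,2), (0,4), (1,1), (1,4), (2,2), (3,2), (4,1), (5,1), (5,4), (6,4) — 11 in total.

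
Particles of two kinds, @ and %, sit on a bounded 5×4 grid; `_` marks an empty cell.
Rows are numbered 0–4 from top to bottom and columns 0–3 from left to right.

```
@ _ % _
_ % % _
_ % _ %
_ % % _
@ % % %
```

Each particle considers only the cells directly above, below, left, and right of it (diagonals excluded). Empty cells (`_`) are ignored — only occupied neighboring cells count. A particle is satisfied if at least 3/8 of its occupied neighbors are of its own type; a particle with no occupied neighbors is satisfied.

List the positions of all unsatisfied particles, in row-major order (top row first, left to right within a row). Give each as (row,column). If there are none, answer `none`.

(0,0)@ 0/0 satisfied
(0,2)% 1/1 satisfied
(1,1)% 2/2 satisfied
(1,2)% 2/2 satisfied
(2,1)% 2/2 satisfied
(2,3)% 0/0 satisfied
(3,1)% 3/3 satisfied
(3,2)% 2/2 satisfied
(4,0)@ 0/1 not
(4,1)% 2/3 satisfied
(4,2)% 3/3 satisfied
(4,3)% 1/1 satisfied

(4,0)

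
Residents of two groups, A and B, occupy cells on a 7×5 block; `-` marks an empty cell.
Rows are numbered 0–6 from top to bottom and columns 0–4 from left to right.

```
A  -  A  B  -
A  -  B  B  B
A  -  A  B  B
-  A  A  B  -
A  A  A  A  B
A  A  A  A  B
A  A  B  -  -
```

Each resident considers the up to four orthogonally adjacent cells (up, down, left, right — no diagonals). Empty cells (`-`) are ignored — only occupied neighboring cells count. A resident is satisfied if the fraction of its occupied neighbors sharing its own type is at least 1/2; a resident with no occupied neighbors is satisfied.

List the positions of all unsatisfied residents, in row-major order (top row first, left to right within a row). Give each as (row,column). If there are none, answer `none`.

(0,2), (1,2), (2,2), (3,3), (6,2)

(0,0)A 1/1 ✓
(0,2)A 0/2 ✗
(0,3)B 1/2 ✓
(1,0)A 2/2 ✓
(1,2)B 1/3 ✗
(1,3)B 4/4 ✓
(1,4)B 2/2 ✓
(2,0)A 1/1 ✓
(2,2)A 1/3 ✗
(2,3)B 3/4 ✓
(2,4)B 2/2 ✓
(3,1)A 2/2 ✓
(3,2)A 3/4 ✓
(3,3)B 1/3 ✗
(4,0)A 2/2 ✓
(4,1)A 4/4 ✓
(4,2)A 4/4 ✓
(4,3)A 2/4 ✓
(4,4)B 1/2 ✓
(5,0)A 3/3 ✓
(5,1)A 4/4 ✓
(5,2)A 3/4 ✓
(5,3)A 2/3 ✓
(5,4)B 1/2 ✓
(6,0)A 2/2 ✓
(6,1)A 2/3 ✓
(6,2)B 0/2 ✗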